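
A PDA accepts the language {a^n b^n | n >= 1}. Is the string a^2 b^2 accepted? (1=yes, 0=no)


Language requires equal numbers of a's and b's
PDA pushes for each 'a', pops for each 'b'
Number of a's = 2
Number of b's = 2
2 == 2 -> Accept

1


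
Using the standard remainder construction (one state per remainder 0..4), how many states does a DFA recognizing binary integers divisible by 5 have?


Divisibility by 5 is tracked via the remainder mod 5: 0, 1, ..., 4
The construction assigns one state to each remainder
Number of remainders = 5

5


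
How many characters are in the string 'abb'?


String: 'abb'
Counting characters:
  'a' appears 1 time(s)
  'b' appears 2 time(s)
Total length = 1 + 2 = 3

3


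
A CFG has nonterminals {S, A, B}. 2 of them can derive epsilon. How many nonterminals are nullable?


Nonterminals: {S, A, B}
A nonterminal is nullable if it can derive epsilon
Counting nullable nonterminals: 2
Total nullable = 2

2


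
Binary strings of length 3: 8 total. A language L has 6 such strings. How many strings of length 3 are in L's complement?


Alphabet: {0,1}
String length: 3
Total strings of length 3 = 2^3 = 8
Strings in L = 6
Complement = total - |L|
= 8 - 6
= 2

2


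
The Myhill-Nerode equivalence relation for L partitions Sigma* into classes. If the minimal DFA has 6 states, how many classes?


Myhill-Nerode theorem:
Number of equivalence classes = number of states in minimal DFA
Minimal DFA states = 6
Therefore equivalence classes = 6

6


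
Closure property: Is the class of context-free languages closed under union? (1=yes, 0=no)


CFL closure properties:
  Closed under: union, concatenation, Kleene star
  NOT closed under: intersection, complement
Operation 'union' is in closed list -> Yes (closed)

1


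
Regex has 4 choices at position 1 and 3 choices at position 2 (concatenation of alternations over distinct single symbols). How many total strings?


First group: 4 alternatives
Second group: 3 alternatives
Concatenation: each choice from group 1 pairs with each from group 2
Total = 4 x 3 = 12

12


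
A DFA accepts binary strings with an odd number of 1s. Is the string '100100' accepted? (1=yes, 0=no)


DFA has 2 states: q_even (start, accept=no) and q_odd
Processing string '100100' character by character:
  Position 0: read '1', 1-count=1 -> q_odd
  Position 1: read '0', 1-count=1 -> q_odd (no change)
  Position 2: read '0', 1-count=1 -> q_odd (no change)
  Position 3: read '1', 1-count=2 -> q_even
  Position 4: read '0', 1-count=2 -> q_even (no change)
  Position 5: read '0', 1-count=2 -> q_even (no change)
Final state: q_even, total 1s = 2 (even); the DFA requires an odd count -> reject

0


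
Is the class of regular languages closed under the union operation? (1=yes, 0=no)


Regular languages are closed under:
- Union (DFA product construction)
- Intersection (DFA product construction)
- Complement (swap accept/reject states)
- Concatenation (NFA construction)
- Kleene star (NFA construction)
union is in this list
Therefore: closed

1


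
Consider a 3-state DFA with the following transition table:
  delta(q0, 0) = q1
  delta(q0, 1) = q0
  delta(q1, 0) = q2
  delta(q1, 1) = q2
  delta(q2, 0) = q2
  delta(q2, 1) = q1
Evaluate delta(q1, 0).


Looking up transition function:
delta(q1, 0) in the table
Row: q1, Column: 0
Result: q2

q2


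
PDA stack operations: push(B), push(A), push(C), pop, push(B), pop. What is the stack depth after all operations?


Tracing stack operations:
  push(B) -> stack = [B], depth=1
  push(A) -> stack = [B,A], depth=2
  push(C) -> stack = [B,A,C], depth=3
  pop -> removed C, stack = [B,A], depth=2
  push(B) -> stack = [B,A,B], depth=3
  pop -> removed B, stack = [B,A], depth=2
Final depth = 2

2


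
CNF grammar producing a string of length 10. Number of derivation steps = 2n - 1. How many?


Chomsky Normal Form derivation:
String length n = 10
Each step either:
  - Splits a nonterminal into two (n-1 such steps)
  - Converts a nonterminal to terminal (n such steps)
Total = (n-1) + n = 2n - 1
= 2(10) - 1
= 20 - 1
= 19

19


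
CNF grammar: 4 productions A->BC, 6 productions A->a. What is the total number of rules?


CNF allows two rule forms:
  A -> BC (binary): 4 rules
  A -> a (terminal): 6 rules
Total = 4 + 6 = 10

10


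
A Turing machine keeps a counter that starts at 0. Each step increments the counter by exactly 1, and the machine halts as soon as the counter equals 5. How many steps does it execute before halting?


Counter starts at 0. Counting sequence:
  Step 1: counter = 1
  Step 2: counter = 2
  Step 3: counter = 3
  Step 4: counter = 4
  Step 5: counter = 5
Counter reached 5 -> halt
Total steps = 5

5


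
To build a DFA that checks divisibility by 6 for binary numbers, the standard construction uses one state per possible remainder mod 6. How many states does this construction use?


Divisibility by 6 is tracked via the remainder mod 6: 0, 1, ..., 5
The construction assigns one state to each remainder
Number of remainders = 6

6


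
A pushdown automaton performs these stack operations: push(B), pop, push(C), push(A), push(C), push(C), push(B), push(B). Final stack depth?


Tracing stack operations:
  push(B) -> stack = [B], depth=1
  pop -> removed B, stack = [], depth=0
  push(C) -> stack = [C], depth=1
  push(A) -> stack = [C,A], depth=2
  push(C) -> stack = [C,A,C], depth=3
  push(C) -> stack = [C,A,C,C], depth=4
  push(B) -> stack = [C,A,C,C,B], depth=5
  push(B) -> stack = [C,A,C,C,B,B], depth=6
Final depth = 6

6


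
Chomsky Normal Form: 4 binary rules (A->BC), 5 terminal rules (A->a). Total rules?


CNF allows two rule forms:
  A -> BC (binary): 4 rules
  A -> a (terminal): 5 rules
Total = 4 + 5 = 9

9


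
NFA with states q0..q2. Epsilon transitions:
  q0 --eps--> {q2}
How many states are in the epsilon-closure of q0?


Starting from q0
Initialize closure = {q0}
Follow epsilon from q0 -> add q2
Final closure: {q0, q2}
Size = 2

2


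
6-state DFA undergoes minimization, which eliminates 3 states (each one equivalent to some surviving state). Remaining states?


Original DFA: 6 states
Redundant states removed: 3
Minimized states = original - removed
= 6 - 3
= 3

3


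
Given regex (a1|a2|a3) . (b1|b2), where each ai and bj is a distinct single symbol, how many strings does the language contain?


First group: 3 alternatives
Second group: 2 alternatives
Concatenation: each choice from group 1 pairs with each from group 2
Total = 3 x 2 = 6

6


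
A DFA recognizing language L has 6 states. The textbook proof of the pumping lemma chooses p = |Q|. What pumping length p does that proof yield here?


Pumping lemma for regular languages (standard proof):
Take p = |Q|, the number of DFA states.
Any string of length >= |Q| passes through |Q|+1 states while reading its first |Q| symbols,
so by pigeonhole some state repeats, giving the loop that can be pumped.
Here |Q| = 6
Therefore the proof uses p = 6

6


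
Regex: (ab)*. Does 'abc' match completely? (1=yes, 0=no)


Pattern: (ab)*
String: 'abc'
Pattern requires: zero or more repetitions of 'ab'
Length 3 is odd -> cannot be (ab)* -> no match
Result: 0

0


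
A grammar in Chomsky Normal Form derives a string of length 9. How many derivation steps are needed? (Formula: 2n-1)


Chomsky Normal Form derivation:
String length n = 9
Each step either:
  - Splits a nonterminal into two (n-1 such steps)
  - Converts a nonterminal to terminal (n such steps)
Total = (n-1) + n = 2n - 1
= 2(9) - 1
= 18 - 1
= 17

17


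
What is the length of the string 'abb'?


String: 'abb'
Counting characters:
  'a' appears 1 time(s)
  'b' appears 2 time(s)
Total length = 1 + 2 = 3

3


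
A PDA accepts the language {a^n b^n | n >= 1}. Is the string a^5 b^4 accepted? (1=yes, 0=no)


Language requires equal numbers of a's and b's
PDA pushes for each 'a', pops for each 'b'
Number of a's = 5
Number of b's = 4
5 != 4 -> Reject

0


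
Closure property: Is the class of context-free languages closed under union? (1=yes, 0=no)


CFL closure properties:
  Closed under: union, concatenation, Kleene star
  NOT closed under: intersection, complement
Operation 'union' is in closed list -> Yes (closed)

1


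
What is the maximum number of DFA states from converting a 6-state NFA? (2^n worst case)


NFA has 6 states
Subset construction: each DFA state = subset of NFA states
Maximum subsets = 2^6
2^6 = 64

64


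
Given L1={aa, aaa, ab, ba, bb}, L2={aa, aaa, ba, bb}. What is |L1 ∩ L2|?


L1 = {aa, aaa, ab, ba, bb}
L2 = {aa, aaa, ba, bb}
Checking each string in L1 against L2:
  'aa': in L2? Yes
  'aaa': in L2? Yes
  'ab': in L2? No
  'ba': in L2? Yes
  'bb': in L2? Yes
Intersection = {aa, aaa, ba, bb}
|L1 ∩ L2| = 4

4


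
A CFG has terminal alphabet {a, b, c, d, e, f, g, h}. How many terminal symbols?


Terminal symbols: a, b, c, d, e, f, g, h
Counting each: a (#1), b (#2), c (#3), d (#4), e (#5), f (#6), g (#7), h (#8)
Total = 8

8


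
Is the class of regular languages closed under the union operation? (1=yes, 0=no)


Regular languages are closed under:
- Union (DFA product construction)
- Intersection (DFA product construction)
- Complement (swap accept/reject states)
- Concatenation (NFA construction)
- Kleene star (NFA construction)
union is in this list
Therefore: closed

1


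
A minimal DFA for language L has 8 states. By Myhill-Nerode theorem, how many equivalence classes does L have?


Myhill-Nerode theorem:
Number of equivalence classes = number of states in minimal DFA
Minimal DFA states = 8
Therefore equivalence classes = 8

8


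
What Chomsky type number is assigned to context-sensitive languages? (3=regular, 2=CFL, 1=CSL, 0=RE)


Chomsky hierarchy levels:
  Type 3: Regular (DFA/NFA/regex)
  Type 2: Context-free (PDA)
  Type 1: Context-sensitive
  Type 0: Recursively enumerable (TM)
'context-sensitive' corresponds to Type 1

1


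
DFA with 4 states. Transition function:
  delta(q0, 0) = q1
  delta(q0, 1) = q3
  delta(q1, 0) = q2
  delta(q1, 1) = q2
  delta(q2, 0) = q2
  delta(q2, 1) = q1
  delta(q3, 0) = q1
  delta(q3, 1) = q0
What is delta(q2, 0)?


Looking up transition function:
delta(q2, 0) in the table
Row: q2, Column: 0
Result: q2

q2


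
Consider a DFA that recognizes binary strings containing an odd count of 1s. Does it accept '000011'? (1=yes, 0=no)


DFA has 2 states: q_even (start, accept=no) and q_odd
Processing string '000011' character by character:
  Position 0: read '0', 1-count=0 -> q_even (no change)
  Position 1: read '0', 1-count=0 -> q_even (no change)
  Position 2: read '0', 1-count=0 -> q_even (no change)
  Position 3: read '0', 1-count=0 -> q_even (no change)
  Position 4: read '1', 1-count=1 -> q_odd
  Position 5: read '1', 1-count=2 -> q_even
Final state: q_even, total 1s = 2 (even); the DFA requires an odd count -> reject

0


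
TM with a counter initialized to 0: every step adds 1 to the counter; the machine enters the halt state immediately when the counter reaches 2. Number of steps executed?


Counter starts at 0. Counting sequence:
  Step 1: counter = 1
  Step 2: counter = 2
Counter reached 2 -> halt
Total steps = 2

2


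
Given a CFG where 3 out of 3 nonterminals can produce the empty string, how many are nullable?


Nonterminals: {S, A, B}
A nonterminal is nullable if it can derive epsilon
Counting nullable nonterminals: 3
Total nullable = 3

3


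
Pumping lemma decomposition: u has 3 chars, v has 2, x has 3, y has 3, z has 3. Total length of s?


|s| = |u| + |v| + |x| + |y| + |z|
= 3 + 2 + 3 + 3 + 3
= 5 + 3 + 6
= 8 + 6
= 14

14


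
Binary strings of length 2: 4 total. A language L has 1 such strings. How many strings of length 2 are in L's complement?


Alphabet: {0,1}
String length: 2
Total strings of length 2 = 2^2 = 4
Strings in L = 1
Complement = total - |L|
= 4 - 1
= 3

3


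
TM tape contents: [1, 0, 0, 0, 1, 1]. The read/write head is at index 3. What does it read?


Tape: [1, 0, 0, 0, 1, 1]
Positions: 0 1 2 3 4 5
Values:    1 0 0 0 1 1
Head at position 3
tape[3] = 0

0


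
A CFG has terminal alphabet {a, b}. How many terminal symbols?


Terminal symbols: a, b
Counting each: a (#1), b (#2)
Total = 2

2


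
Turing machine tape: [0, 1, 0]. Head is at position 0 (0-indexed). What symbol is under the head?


Tape: [0, 1, 0]
Positions: 0 1 2
Values:    0 1 0
Head at position 0
tape[0] = 0

0


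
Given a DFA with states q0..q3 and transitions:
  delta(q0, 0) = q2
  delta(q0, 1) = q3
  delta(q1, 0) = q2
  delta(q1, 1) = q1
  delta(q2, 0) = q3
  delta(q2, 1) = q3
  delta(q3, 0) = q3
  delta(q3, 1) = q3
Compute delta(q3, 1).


Looking up transition function:
delta(q3, 1) in the table
Row: q3, Column: 1
Result: q3

q3


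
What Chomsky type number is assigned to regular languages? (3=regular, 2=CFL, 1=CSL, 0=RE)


Chomsky hierarchy levels:
  Type 3: Regular (DFA/NFA/regex)
  Type 2: Context-free (PDA)
  Type 1: Context-sensitive
  Type 0: Recursively enumerable (TM)
'regular' corresponds to Type 3

3


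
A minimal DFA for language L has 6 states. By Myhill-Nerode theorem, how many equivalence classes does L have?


Myhill-Nerode theorem:
Number of equivalence classes = number of states in minimal DFA
Minimal DFA states = 6
Therefore equivalence classes = 6

6


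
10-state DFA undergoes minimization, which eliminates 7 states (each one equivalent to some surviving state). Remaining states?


Original DFA: 10 states
Redundant states removed: 7
Minimized states = original - removed
= 10 - 7
= 3

3


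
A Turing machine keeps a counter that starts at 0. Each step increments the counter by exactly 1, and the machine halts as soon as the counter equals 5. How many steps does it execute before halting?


Counter starts at 0. Counting sequence:
  Step 1: counter = 1
  Step 2: counter = 2
  Step 3: counter = 3
  Step 4: counter = 4
  Step 5: counter = 5
Counter reached 5 -> halt
Total steps = 5

5


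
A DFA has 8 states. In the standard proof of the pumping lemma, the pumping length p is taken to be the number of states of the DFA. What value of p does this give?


Pumping lemma for regular languages (standard proof):
Take p = |Q|, the number of DFA states.
Any string of length >= |Q| passes through |Q|+1 states while reading its first |Q| symbols,
so by pigeonhole some state repeats, giving the loop that can be pumped.
Here |Q| = 8
Therefore the proof uses p = 8

8


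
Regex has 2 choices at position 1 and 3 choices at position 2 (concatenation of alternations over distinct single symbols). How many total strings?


First group: 2 alternatives
Second group: 3 alternatives
Concatenation: each choice from group 1 pairs with each from group 2
Total = 2 x 3 = 6

6


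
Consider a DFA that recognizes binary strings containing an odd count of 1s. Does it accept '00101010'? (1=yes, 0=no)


DFA has 2 states: q_even (start, accept=no) and q_odd
Processing string '00101010' character by character:
  Position 0: read '0', 1-count=0 -> q_even (no change)
  Position 1: read '0', 1-count=0 -> q_even (no change)
  Position 2: read '1', 1-count=1 -> q_odd
  Position 3: read '0', 1-count=1 -> q_odd (no change)
  Position 4: read '1', 1-count=2 -> q_even
  Position 5: read '0', 1-count=2 -> q_even (no change)
  Position 6: read '1', 1-count=3 -> q_odd
  Position 7: read '0', 1-count=3 -> q_odd (no change)
Final state: q_odd, total 1s = 3 (odd); the DFA requires an odd count -> accept

1


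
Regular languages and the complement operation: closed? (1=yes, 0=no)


Regular languages are closed under all standard operations:
- Union: Yes (product construction)
- Intersection: Yes (product construction)
- Complement: Yes (swap accept/reject)
- Concatenation: Yes (NFA construction)
Operation: complement -> Closed

1


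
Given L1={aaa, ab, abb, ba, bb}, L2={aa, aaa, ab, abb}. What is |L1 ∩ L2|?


L1 = {aaa, ab, abb, ba, bb}
L2 = {aa, aaa, ab, abb}
Checking each string in L1 against L2:
  'aaa': in L2? Yes
  'ab': in L2? Yes
  'abb': in L2? Yes
  'ba': in L2? No
  'bb': in L2? No
Intersection = {aaa, ab, abb}
|L1 ∩ L2| = 3

3


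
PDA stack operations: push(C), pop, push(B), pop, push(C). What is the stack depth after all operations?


Tracing stack operations:
  push(C) -> stack = [C], depth=1
  pop -> removed C, stack = [], depth=0
  push(B) -> stack = [B], depth=1
  pop -> removed B, stack = [], depth=0
  push(C) -> stack = [C], depth=1
Final depth = 1

1


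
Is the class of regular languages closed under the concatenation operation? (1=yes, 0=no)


Regular languages are closed under:
- Union (DFA product construction)
- Intersection (DFA product construction)
- Complement (swap accept/reject states)
- Concatenation (NFA construction)
- Kleene star (NFA construction)
concatenation is in this list
Therefore: closed

1


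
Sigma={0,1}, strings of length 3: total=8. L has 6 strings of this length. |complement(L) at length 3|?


Alphabet: {0,1}
String length: 3
Total strings of length 3 = 2^3 = 8
Strings in L = 6
Complement = total - |L|
= 8 - 6
= 2

2


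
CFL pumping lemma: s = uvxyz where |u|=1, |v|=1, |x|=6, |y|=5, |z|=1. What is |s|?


|s| = |u| + |v| + |x| + |y| + |z|
= 1 + 1 + 6 + 5 + 1
= 2 + 6 + 6
= 8 + 6
= 14

14


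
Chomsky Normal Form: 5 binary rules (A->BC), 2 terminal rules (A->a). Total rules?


CNF allows two rule forms:
  A -> BC (binary): 5 rules
  A -> a (terminal): 2 rules
Total = 5 + 2 = 7

7


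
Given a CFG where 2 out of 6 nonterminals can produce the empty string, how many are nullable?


Nonterminals: {S, A, B, C, D, E}
A nonterminal is nullable if it can derive epsilon
Counting nullable nonterminals: 2
Total nullable = 2

2


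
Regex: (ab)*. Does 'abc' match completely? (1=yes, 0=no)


Pattern: (ab)*
String: 'abc'
Pattern requires: zero or more repetitions of 'ab'
Length 3 is odd -> cannot be (ab)* -> no match
Result: 0

0


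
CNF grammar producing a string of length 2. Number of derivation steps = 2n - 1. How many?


Chomsky Normal Form derivation:
String length n = 2
Each step either:
  - Splits a nonterminal into two (n-1 such steps)
  - Converts a nonterminal to terminal (n such steps)
Total = (n-1) + n = 2n - 1
= 2(2) - 1
= 4 - 1
= 3

3


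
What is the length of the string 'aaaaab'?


String: 'aaaaab'
Counting characters:
  'a' appears 5 time(s)
  'b' appears 1 time(s)
Total length = 5 + 1 = 6

6


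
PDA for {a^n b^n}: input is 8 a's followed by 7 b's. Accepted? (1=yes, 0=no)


Language requires equal numbers of a's and b's
PDA pushes for each 'a', pops for each 'b'
Number of a's = 8
Number of b's = 7
8 != 7 -> Reject

0


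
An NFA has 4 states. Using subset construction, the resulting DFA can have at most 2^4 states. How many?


NFA has 4 states
Subset construction: each DFA state = subset of NFA states
Maximum subsets = 2^4
2^4 = 16

16


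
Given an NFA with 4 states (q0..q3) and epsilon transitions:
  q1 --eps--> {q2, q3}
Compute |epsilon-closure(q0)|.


Starting from q0
Initialize closure = {q0}
q0 has no outgoing epsilon transitions -> nothing to add
Final closure: {q0}
Size = 1

1


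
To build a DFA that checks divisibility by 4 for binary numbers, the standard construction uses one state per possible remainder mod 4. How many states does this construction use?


Divisibility by 4 is tracked via the remainder mod 4: 0, 1, ..., 3
The construction assigns one state to each remainder
Number of remainders = 4

4


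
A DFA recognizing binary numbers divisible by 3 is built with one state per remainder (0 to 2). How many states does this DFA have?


Divisibility by 3 is tracked via the remainder mod 3: 0, 1, ..., 2
The construction assigns one state to each remainder
Number of remainders = 3

3


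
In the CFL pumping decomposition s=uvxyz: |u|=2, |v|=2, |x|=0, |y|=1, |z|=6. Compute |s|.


|s| = |u| + |v| + |x| + |y| + |z|
= 2 + 2 + 0 + 1 + 6
= 4 + 0 + 7
= 4 + 7
= 11

11


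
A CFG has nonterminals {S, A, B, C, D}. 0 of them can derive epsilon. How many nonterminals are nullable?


Nonterminals: {S, A, B, C, D}
A nonterminal is nullable if it can derive epsilon
Counting nullable nonterminals: 0
Total nullable = 0

0


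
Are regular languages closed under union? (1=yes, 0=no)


Regular languages are closed under:
- Union (DFA product construction)
- Intersection (DFA product construction)
- Complement (swap accept/reject states)
- Concatenation (NFA construction)
- Kleene star (NFA construction)
union is in this list
Therefore: closed

1


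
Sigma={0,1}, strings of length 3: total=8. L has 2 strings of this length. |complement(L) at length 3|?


Alphabet: {0,1}
String length: 3
Total strings of length 3 = 2^3 = 8
Strings in L = 2
Complement = total - |L|
= 8 - 2
= 6

6


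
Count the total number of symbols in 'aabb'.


String: 'aabb'
Counting characters:
  'a' appears 2 time(s)
  'b' appears 2 time(s)
Total length = 2 + 2 = 4

4


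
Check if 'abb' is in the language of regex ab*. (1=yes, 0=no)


Pattern: ab*
String: 'abb'
Pattern requires: exactly one 'a' followed by zero or more 'b's
First char is 'a' -> OK
Rest 'bb': all b's? Yes
Result: 1

1


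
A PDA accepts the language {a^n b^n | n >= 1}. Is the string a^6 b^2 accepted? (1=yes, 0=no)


Language requires equal numbers of a's and b's
PDA pushes for each 'a', pops for each 'b'
Number of a's = 6
Number of b's = 2
6 != 2 -> Reject

0


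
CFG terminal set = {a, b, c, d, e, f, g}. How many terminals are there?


Terminal symbols: a, b, c, d, e, f, g
Counting each: a (#1), b (#2), c (#3), d (#4), e (#5), f (#6), g (#7)
Total = 7

7


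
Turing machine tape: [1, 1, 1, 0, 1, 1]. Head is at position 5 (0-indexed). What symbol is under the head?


Tape: [1, 1, 1, 0, 1, 1]
Positions: 0 1 2 3 4 5
Values:    1 1 1 0 1 1
Head at position 5
tape[5] = 1

1


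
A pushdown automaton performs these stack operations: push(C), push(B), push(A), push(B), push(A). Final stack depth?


Tracing stack operations:
  push(C) -> stack = [C], depth=1
  push(B) -> stack = [C,B], depth=2
  push(A) -> stack = [C,B,A], depth=3
  push(B) -> stack = [C,B,A,B], depth=4
  push(A) -> stack = [C,B,A,B,A], depth=5
Final depth = 5

5


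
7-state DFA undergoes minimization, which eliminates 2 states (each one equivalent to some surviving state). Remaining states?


Original DFA: 7 states
Redundant states removed: 2
Minimized states = original - removed
= 7 - 2
= 5

5


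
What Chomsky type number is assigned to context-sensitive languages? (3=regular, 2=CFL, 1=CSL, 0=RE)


Chomsky hierarchy levels:
  Type 3: Regular (DFA/NFA/regex)
  Type 2: Context-free (PDA)
  Type 1: Context-sensitive
  Type 0: Recursively enumerable (TM)
'context-sensitive' corresponds to Type 1

1


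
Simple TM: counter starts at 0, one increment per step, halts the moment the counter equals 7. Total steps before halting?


Counter starts at 0. Counting sequence:
  Step 1: counter = 1
  Step 2: counter = 2
  Step 3: counter = 3
  Step 4: counter = 4
  Step 5: counter = 5
  Step 6: counter = 6
  Step 7: counter = 7
Counter reached 7 -> halt
Total steps = 7

7


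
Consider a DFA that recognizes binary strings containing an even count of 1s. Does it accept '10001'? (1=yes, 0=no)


DFA has 2 states: q_even (start, accept=yes) and q_odd
Processing string '10001' character by character:
  Position 0: read '1', 1-count=1 -> q_odd
  Position 1: read '0', 1-count=1 -> q_odd (no change)
  Position 2: read '0', 1-count=1 -> q_odd (no change)
  Position 3: read '0', 1-count=1 -> q_odd (no change)
  Position 4: read '1', 1-count=2 -> q_even
Final state: q_even, total 1s = 2 (even); the DFA requires an even count -> accept

1


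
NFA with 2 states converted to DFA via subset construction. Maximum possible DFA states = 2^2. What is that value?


NFA has 2 states
Subset construction: each DFA state = subset of NFA states
Maximum subsets = 2^2
2^2 = 4

4


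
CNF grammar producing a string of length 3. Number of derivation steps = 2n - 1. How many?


Chomsky Normal Form derivation:
String length n = 3
Each step either:
  - Splits a nonterminal into two (n-1 such steps)
  - Converts a nonterminal to terminal (n such steps)
Total = (n-1) + n = 2n - 1
= 2(3) - 1
= 6 - 1
= 5

5


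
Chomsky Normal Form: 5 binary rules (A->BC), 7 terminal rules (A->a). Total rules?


CNF allows two rule forms:
  A -> BC (binary): 5 rules
  A -> a (terminal): 7 rules
Total = 5 + 7 = 12

12


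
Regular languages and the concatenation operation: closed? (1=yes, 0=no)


Regular languages are closed under all standard operations:
- Union: Yes (product construction)
- Intersection: Yes (product construction)
- Complement: Yes (swap accept/reject)
- Concatenation: Yes (NFA construction)
Operation: concatenation -> Closed

1


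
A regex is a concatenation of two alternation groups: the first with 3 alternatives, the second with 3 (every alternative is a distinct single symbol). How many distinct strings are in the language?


First group: 3 alternatives
Second group: 3 alternatives
Concatenation: each choice from group 1 pairs with each from group 2
Total = 3 x 3 = 9

9


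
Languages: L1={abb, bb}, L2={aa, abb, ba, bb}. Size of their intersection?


L1 = {abb, bb}
L2 = {aa, abb, ba, bb}
Checking each string in L1 against L2:
  'abb': in L2? Yes
  'bb': in L2? Yes
Intersection = {abb, bb}
|L1 ∩ L2| = 2

2


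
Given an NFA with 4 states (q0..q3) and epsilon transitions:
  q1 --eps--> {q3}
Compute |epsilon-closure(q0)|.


Starting from q0
Initialize closure = {q0}
q0 has no outgoing epsilon transitions -> nothing to add
Final closure: {q0}
Size = 1

1


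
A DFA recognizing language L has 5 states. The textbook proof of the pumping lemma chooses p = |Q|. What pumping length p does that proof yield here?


Pumping lemma for regular languages (standard proof):
Take p = |Q|, the number of DFA states.
Any string of length >= |Q| passes through |Q|+1 states while reading its first |Q| symbols,
so by pigeonhole some state repeats, giving the loop that can be pumped.
Here |Q| = 5
Therefore the proof uses p = 5

5


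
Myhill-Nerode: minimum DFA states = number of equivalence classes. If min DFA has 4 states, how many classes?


Myhill-Nerode theorem:
Number of equivalence classes = number of states in minimal DFA
Minimal DFA states = 4
Therefore equivalence classes = 4

4


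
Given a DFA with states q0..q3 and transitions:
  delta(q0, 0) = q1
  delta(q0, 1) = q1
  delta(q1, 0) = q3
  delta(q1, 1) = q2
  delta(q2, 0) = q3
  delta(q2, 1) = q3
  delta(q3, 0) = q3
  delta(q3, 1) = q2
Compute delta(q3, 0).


Looking up transition function:
delta(q3, 0) in the table
Row: q3, Column: 0
Result: q3

q3


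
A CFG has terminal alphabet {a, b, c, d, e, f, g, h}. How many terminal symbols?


Terminal symbols: a, b, c, d, e, f, g, h
Counting each: a (#1), b (#2), c (#3), d (#4), e (#5), f (#6), g (#7), h (#8)
Total = 8

8


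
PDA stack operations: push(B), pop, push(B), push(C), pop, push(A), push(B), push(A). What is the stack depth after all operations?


Tracing stack operations:
  push(B) -> stack = [B], depth=1
  pop -> removed B, stack = [], depth=0
  push(B) -> stack = [B], depth=1
  push(C) -> stack = [B,C], depth=2
  pop -> removed C, stack = [B], depth=1
  push(A) -> stack = [B,A], depth=2
  push(B) -> stack = [B,A,B], depth=3
  push(A) -> stack = [B,A,B,A], depth=4
Final depth = 4

4


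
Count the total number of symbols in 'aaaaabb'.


String: 'aaaaabb'
Counting characters:
  'a' appears 5 time(s)
  'b' appears 2 time(s)
Total length = 5 + 2 = 7

7


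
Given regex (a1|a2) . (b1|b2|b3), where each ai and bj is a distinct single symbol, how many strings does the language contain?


First group: 2 alternatives
Second group: 3 alternatives
Concatenation: each choice from group 1 pairs with each from group 2
Total = 2 x 3 = 6

6


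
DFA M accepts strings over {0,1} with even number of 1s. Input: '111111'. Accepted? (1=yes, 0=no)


DFA has 2 states: q_even (start, accept=yes) and q_odd
Processing string '111111' character by character:
  Position 0: read '1', 1-count=1 -> q_odd
  Position 1: read '1', 1-count=2 -> q_even
  Position 2: read '1', 1-count=3 -> q_odd
  Position 3: read '1', 1-count=4 -> q_even
  Position 4: read '1', 1-count=5 -> q_odd
  Position 5: read '1', 1-count=6 -> q_even
Final state: q_even, total 1s = 6 (even); the DFA requires an even count -> accept

1


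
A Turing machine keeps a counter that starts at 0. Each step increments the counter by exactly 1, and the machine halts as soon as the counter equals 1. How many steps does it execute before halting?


Counter starts at 0. Counting sequence:
  Step 1: counter = 1
Counter reached 1 -> halt
Total steps = 1

1


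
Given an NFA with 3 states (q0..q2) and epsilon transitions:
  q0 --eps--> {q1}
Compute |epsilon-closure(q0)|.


Starting from q0
Initialize closure = {q0}
Follow epsilon from q0 -> add q1
Final closure: {q0, q1}
Size = 2

2


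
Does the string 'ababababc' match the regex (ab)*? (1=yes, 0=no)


Pattern: (ab)*
String: 'ababababc'
Pattern requires: zero or more repetitions of 'ab'
Length 9 is odd -> cannot be (ab)* -> no match
Result: 0

0


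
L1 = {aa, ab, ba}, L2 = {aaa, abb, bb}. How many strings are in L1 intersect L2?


L1 = {aa, ab, ba}
L2 = {aaa, abb, bb}
Checking each string in L1 against L2:
  'aa': in L2? No
  'ab': in L2? No
  'ba': in L2? No
Intersection = {}
|L1 ∩ L2| = 0

0


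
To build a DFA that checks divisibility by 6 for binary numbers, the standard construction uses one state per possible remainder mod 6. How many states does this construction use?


Divisibility by 6 is tracked via the remainder mod 6: 0, 1, ..., 5
The construction assigns one state to each remainder
Number of remainders = 6

6


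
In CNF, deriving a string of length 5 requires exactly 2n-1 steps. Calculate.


Chomsky Normal Form derivation:
String length n = 5
Each step either:
  - Splits a nonterminal into two (n-1 such steps)
  - Converts a nonterminal to terminal (n such steps)
Total = (n-1) + n = 2n - 1
= 2(5) - 1
= 10 - 1
= 9

9


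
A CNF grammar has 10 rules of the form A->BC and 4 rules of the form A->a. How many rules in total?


CNF allows two rule forms:
  A -> BC (binary): 10 rules
  A -> a (terminal): 4 rules
Total = 10 + 4 = 14

14


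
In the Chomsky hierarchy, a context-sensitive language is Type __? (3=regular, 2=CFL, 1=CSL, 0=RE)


Chomsky hierarchy levels:
  Type 3: Regular (DFA/NFA/regex)
  Type 2: Context-free (PDA)
  Type 1: Context-sensitive
  Type 0: Recursively enumerable (TM)
'context-sensitive' corresponds to Type 1

1


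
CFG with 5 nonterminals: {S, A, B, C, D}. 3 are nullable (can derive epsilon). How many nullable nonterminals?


Nonterminals: {S, A, B, C, D}
A nonterminal is nullable if it can derive epsilon
Counting nullable nonterminals: 3
Total nullable = 3

3


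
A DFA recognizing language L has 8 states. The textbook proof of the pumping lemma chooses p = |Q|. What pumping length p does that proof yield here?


Pumping lemma for regular languages (standard proof):
Take p = |Q|, the number of DFA states.
Any string of length >= |Q| passes through |Q|+1 states while reading its first |Q| symbols,
so by pigeonhole some state repeats, giving the loop that can be pumped.
Here |Q| = 8
Therefore the proof uses p = 8

8


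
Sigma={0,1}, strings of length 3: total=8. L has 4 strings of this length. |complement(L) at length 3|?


Alphabet: {0,1}
String length: 3
Total strings of length 3 = 2^3 = 8
Strings in L = 4
Complement = total - |L|
= 8 - 4
= 4

4


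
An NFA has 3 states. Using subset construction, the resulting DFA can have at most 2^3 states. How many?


NFA has 3 states
Subset construction: each DFA state = subset of NFA states
Maximum subsets = 2^3
2^3 = 8

8


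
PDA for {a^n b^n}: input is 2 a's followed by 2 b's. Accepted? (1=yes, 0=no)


Language requires equal numbers of a's and b's
PDA pushes for each 'a', pops for each 'b'
Number of a's = 2
Number of b's = 2
2 == 2 -> Accept

1


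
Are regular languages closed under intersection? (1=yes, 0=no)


Regular languages are closed under:
- Union (DFA product construction)
- Intersection (DFA product construction)
- Complement (swap accept/reject states)
- Concatenation (NFA construction)
- Kleene star (NFA construction)
intersection is in this list
Therefore: closed

1


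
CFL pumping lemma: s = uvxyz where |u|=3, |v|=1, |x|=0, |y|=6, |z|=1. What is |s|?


|s| = |u| + |v| + |x| + |y| + |z|
= 3 + 1 + 0 + 6 + 1
= 4 + 0 + 7
= 4 + 7
= 11

11


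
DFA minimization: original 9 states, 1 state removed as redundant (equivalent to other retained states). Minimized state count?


Original DFA: 9 states
Redundant states removed: 1
Minimized states = original - removed
= 9 - 1
= 8

8


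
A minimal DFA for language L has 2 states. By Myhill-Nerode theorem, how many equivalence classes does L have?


Myhill-Nerode theorem:
Number of equivalence classes = number of states in minimal DFA
Minimal DFA states = 2
Therefore equivalence classes = 2

2


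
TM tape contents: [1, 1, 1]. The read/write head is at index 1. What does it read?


Tape: [1, 1, 1]
Positions: 0 1 2
Values:    1 1 1
Head at position 1
tape[1] = 1

1


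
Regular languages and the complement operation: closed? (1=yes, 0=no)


Regular languages are closed under all standard operations:
- Union: Yes (product construction)
- Intersection: Yes (product construction)
- Complement: Yes (swap accept/reject)
- Concatenation: Yes (NFA construction)
Operation: complement -> Closed

1


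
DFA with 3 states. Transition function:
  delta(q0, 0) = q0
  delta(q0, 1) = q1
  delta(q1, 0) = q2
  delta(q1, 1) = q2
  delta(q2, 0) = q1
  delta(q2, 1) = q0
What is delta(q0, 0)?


Looking up transition function:
delta(q0, 0) in the table
Row: q0, Column: 0
Result: q0

q0


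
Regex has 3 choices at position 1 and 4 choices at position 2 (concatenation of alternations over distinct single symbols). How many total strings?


First group: 3 alternatives
Second group: 4 alternatives
Concatenation: each choice from group 1 pairs with each from group 2
Total = 3 x 4 = 12

12


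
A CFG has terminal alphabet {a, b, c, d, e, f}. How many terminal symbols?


Terminal symbols: a, b, c, d, e, f
Counting each: a (#1), b (#2), c (#3), d (#4), e (#5), f (#6)
Total = 6

6


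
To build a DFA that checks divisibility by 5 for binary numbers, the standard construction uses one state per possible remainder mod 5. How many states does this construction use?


Divisibility by 5 is tracked via the remainder mod 5: 0, 1, ..., 4
The construction assigns one state to each remainder
Number of remainders = 5

5


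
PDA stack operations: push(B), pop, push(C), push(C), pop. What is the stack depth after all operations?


Tracing stack operations:
  push(B) -> stack = [B], depth=1
  pop -> removed B, stack = [], depth=0
  push(C) -> stack = [C], depth=1
  push(C) -> stack = [C,C], depth=2
  pop -> removed C, stack = [C], depth=1
Final depth = 1

1


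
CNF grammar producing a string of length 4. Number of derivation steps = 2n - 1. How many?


Chomsky Normal Form derivation:
String length n = 4
Each step either:
  - Splits a nonterminal into two (n-1 such steps)
  - Converts a nonterminal to terminal (n such steps)
Total = (n-1) + n = 2n - 1
= 2(4) - 1
= 8 - 1
= 7

7


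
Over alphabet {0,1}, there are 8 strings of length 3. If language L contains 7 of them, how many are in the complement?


Alphabet: {0,1}
String length: 3
Total strings of length 3 = 2^3 = 8
Strings in L = 7
Complement = total - |L|
= 8 - 7
= 1

1


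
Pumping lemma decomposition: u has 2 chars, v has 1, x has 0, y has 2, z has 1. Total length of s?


|s| = |u| + |v| + |x| + |y| + |z|
= 2 + 1 + 0 + 2 + 1
= 3 + 0 + 3
= 3 + 3
= 6

6


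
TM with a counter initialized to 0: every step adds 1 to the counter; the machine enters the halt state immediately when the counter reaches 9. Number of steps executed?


Counter starts at 0. Counting sequence:
  Step 1: counter = 1
  Step 2: counter = 2
  Step 3: counter = 3
  Step 4: counter = 4
  Step 5: counter = 5
  Step 6: counter = 6
  ...
  Step 9: counter = 9
Counter reached 9 -> halt
Total steps = 9

9


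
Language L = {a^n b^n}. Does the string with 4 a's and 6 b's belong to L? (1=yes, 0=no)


Language requires equal numbers of a's and b's
PDA pushes for each 'a', pops for each 'b'
Number of a's = 4
Number of b's = 6
4 != 6 -> Reject

0


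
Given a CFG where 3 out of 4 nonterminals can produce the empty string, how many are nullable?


Nonterminals: {S, A, B, C}
A nonterminal is nullable if it can derive epsilon
Counting nullable nonterminals: 3
Total nullable = 3

3


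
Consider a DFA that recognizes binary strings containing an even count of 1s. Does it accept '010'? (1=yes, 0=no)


DFA has 2 states: q_even (start, accept=yes) and q_odd
Processing string '010' character by character:
  Position 0: read '0', 1-count=0 -> q_even (no change)
  Position 1: read '1', 1-count=1 -> q_odd
  Position 2: read '0', 1-count=1 -> q_odd (no change)
Final state: q_odd, total 1s = 1 (odd); the DFA requires an even count -> reject

0


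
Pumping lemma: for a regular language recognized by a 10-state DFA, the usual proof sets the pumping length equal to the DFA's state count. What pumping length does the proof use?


Pumping lemma for regular languages (standard proof):
Take p = |Q|, the number of DFA states.
Any string of length >= |Q| passes through |Q|+1 states while reading its first |Q| symbols,
so by pigeonhole some state repeats, giving the loop that can be pumped.
Here |Q| = 10
Therefore the proof uses p = 10

10


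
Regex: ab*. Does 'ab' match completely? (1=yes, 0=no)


Pattern: ab*
String: 'ab'
Pattern requires: exactly one 'a' followed by zero or more 'b's
First char is 'a' -> OK
Rest 'b': all b's? Yes
Result: 1

1


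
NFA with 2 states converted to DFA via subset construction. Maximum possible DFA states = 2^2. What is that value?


NFA has 2 states
Subset construction: each DFA state = subset of NFA states
Maximum subsets = 2^2
2^2 = 4

4


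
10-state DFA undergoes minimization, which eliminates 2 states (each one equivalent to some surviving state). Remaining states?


Original DFA: 10 states
Redundant states removed: 2
Minimized states = original - removed
= 10 - 2
= 8

8


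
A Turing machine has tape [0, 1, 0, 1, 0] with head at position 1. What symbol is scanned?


Tape: [0, 1, 0, 1, 0]
Positions: 0 1 2 3 4
Values:    0 1 0 1 0
Head at position 1
tape[1] = 1

1


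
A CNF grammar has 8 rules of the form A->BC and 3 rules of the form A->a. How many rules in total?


CNF allows two rule forms:
  A -> BC (binary): 8 rules
  A -> a (terminal): 3 rules
Total = 8 + 3 = 11

11


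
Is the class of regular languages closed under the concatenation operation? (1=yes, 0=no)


Regular languages are closed under:
- Union (DFA product construction)
- Intersection (DFA product construction)
- Complement (swap accept/reject states)
- Concatenation (NFA construction)
- Kleene star (NFA construction)
concatenation is in this list
Therefore: closed

1


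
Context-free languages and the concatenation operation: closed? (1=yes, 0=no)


CFL closure properties:
  Closed under: union, concatenation, Kleene star
  NOT closed under: intersection, complement
Operation 'concatenation' is in closed list -> Yes (closed)

1


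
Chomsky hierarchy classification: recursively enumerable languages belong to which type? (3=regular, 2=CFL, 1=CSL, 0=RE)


Chomsky hierarchy levels:
  Type 3: Regular (DFA/NFA/regex)
  Type 2: Context-free (PDA)
  Type 1: Context-sensitive
  Type 0: Recursively enumerable (TM)
'recursively enumerable' corresponds to Type 0

0
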